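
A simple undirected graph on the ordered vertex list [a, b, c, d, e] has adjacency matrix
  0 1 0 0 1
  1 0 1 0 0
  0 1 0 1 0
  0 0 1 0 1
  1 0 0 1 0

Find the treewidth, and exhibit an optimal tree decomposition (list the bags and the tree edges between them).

Treewidth 2.
One optimal decomposition is:
Bags: B1 = {a, b, c}  B2 = {a, c, e}  B3 = {c, d, e}
Tree: B1–B2, B2–B3

The largest bag has 3 vertices, giving width 2; this decomposition certifies tw(G) ≤ 2. For the lower bound, G contains the cycle c–b–a–e–d–c, so G is not a forest; only forests have treewidth ≤ 1, hence tw(G) ≥ 2. Therefore the treewidth is 2.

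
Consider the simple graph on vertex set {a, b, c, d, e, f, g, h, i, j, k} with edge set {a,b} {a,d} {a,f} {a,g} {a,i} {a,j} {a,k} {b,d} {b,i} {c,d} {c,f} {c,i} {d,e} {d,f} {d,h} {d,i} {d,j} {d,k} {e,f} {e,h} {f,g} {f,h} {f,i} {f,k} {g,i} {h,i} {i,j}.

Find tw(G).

3

A width-3 tree decomposition is:
Bags: B1 = {a, d, i, j}  B2 = {a, d, f, i}  B3 = {a, f, g, i}  B4 = {c, d, f, i}  B5 = {a, d, f, k}  B6 = {a, b, d, i}  B7 = {d, f, h, i}  B8 = {d, e, f, h}
Tree: B1–B2, B2–B3, B2–B4, B2–B5, B2–B6, B2–B7, B7–B8
Every bag has size at most 4, so the width is 4 − 1 = 3 and tw(G) ≤ 3. Conversely, {a, d, i, j} is a clique of size 4, and the vertices of any clique must share a bag in every tree decomposition; so some bag has ≥ 4 vertices and tw(G) ≥ 3. Combining the bounds, tw(G) = 3.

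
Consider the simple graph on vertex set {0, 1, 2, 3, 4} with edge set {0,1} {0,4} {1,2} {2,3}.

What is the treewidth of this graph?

1

A width-1 tree decomposition is:
Bags: B1 = {2, 3}  B2 = {1, 2}  B3 = {0, 1}  B4 = {0, 4}
Tree: B1–B2, B2–B3, B3–B4
The largest bag has 2 vertices, giving width 1; this decomposition certifies tw(G) ≤ 1. G has an edge, so its treewidth is at least 1. Hence tw(G) = 1 exactly.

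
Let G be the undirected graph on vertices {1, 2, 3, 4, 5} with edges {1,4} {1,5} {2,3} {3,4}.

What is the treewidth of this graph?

A width-1 tree decomposition is:
Bags: B1 = {2, 3}  B2 = {3, 4}  B3 = {1, 4}  B4 = {1, 5}
Tree: B1–B2, B2–B3, B3–B4
Every bag has size at most 2, so the width is 2 − 1 = 1 and tw(G) ≤ 1. G has an edge, so its treewidth is at least 1. The upper and lower bounds meet at 1, so that is the treewidth.

1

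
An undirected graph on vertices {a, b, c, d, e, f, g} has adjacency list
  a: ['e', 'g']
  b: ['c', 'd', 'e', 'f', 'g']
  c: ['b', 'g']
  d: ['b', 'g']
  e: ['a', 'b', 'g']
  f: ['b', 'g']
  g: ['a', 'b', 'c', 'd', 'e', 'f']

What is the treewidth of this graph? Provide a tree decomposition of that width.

Treewidth 2.
One such decomposition:
Bags: B1 = {b, d, g}  B2 = {b, f, g}  B3 = {b, e, g}  B4 = {b, c, g}  B5 = {a, e, g}
Tree: B1–B2, B2–B3, B2–B4, B3–B5

Each bag holds 3 vertices, so the decomposition has width 2, which upper-bounds the treewidth. On the other hand G contains the 3-clique {a, e, g}. A clique must lie in a single bag of any decomposition, so no decomposition can have width below 2. The upper and lower bounds meet at 2, so that is the treewidth.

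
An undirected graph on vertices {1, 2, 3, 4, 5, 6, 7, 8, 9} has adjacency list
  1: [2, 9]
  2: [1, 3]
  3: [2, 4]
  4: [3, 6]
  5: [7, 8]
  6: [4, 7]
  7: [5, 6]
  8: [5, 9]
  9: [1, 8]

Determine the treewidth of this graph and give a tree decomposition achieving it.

Each bag holds 3 vertices, so the decomposition has width 2, which upper-bounds the treewidth. For the lower bound, G contains the cycle 3–2–1–9–8–5–7–6–4–3, so G is not a forest; only forests have treewidth ≤ 1, hence tw(G) ≥ 2. Combining the bounds, tw(G) = 2.

Treewidth 2.
One such decomposition:
Bags: B1 = {1, 2, 3}  B2 = {1, 3, 9}  B3 = {3, 8, 9}  B4 = {3, 5, 8}  B5 = {3, 5, 7}  B6 = {3, 6, 7}  B7 = {3, 4, 6}
Tree: B1–B2, B2–B3, B3–B4, B4–B5, B5–B6, B6–B7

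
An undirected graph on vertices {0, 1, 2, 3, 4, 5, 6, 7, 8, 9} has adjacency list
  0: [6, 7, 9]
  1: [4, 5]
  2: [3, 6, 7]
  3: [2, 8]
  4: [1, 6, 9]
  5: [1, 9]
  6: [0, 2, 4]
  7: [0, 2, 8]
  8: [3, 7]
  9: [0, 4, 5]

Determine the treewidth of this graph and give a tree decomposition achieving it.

Treewidth 2.
Bags: B1 = {3, 7, 8}  B2 = {2, 3, 7}  B3 = {0, 2, 7}  B4 = {0, 2, 6}  B5 = {0, 6, 9}  B6 = {4, 6, 9}  B7 = {4, 5, 9}  B8 = {1, 4, 5}
Tree: B1–B2, B2–B3, B3–B4, B4–B5, B5–B6, B6–B7, B7–B8

Every bag has size at most 3, so the width is 3 − 1 = 2 and tw(G) ≤ 2. Since 8–3–2–7–8 is a cycle in G, G is not acyclic. Forests are exactly the graphs of treewidth ≤ 1, so tw(G) ≥ 2. Combining the bounds, tw(G) = 2.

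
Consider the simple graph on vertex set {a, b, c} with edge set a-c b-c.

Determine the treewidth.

A width-1 tree decomposition is:
Bags: B1 = {b, c}  B2 = {a, c}
Tree: B1–B2
The largest bag has 2 vertices, giving width 1; this decomposition certifies tw(G) ≤ 1. Any graph with an edge has treewidth ≥ 1, and G has the edge c–b. Therefore the treewidth is 1.

1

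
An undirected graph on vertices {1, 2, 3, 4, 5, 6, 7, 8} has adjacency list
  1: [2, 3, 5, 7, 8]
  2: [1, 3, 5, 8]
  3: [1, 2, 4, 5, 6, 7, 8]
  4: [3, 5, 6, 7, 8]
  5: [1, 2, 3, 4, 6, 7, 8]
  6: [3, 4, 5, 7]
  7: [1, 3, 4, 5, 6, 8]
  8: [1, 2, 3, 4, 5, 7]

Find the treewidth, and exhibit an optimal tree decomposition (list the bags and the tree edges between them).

Every bag has size at most 5, so the width is 5 − 1 = 4 and tw(G) ≤ 4. On the other hand G contains the 5-clique {1, 2, 3, 5, 8}. A clique must lie in a single bag of any decomposition, so no decomposition can have width below 4. The upper and lower bounds meet at 4, so that is the treewidth.

Treewidth 4.
One optimal decomposition is:
Bags: B1 = {1, 2, 3, 5, 8}  B2 = {1, 3, 5, 7, 8}  B3 = {3, 4, 5, 7, 8}  B4 = {3, 4, 5, 6, 7}
Tree: B1–B2, B2–B3, B3–B4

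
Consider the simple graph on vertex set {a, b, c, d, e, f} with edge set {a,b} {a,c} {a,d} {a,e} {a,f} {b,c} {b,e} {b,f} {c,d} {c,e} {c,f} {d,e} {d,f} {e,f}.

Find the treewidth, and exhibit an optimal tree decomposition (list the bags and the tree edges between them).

Every bag has size at most 5, so the width is 5 − 1 = 4 and tw(G) ≤ 4. On the other hand G contains the 5-clique {a, c, d, e, f}. A clique must lie in a single bag of any decomposition, so no decomposition can have width below 4. Therefore the treewidth is 4.

Treewidth 4.
One optimal decomposition is:
Bags: B1 = {a, c, d, e, f}  B2 = {a, b, c, e, f}
Tree: B1–B2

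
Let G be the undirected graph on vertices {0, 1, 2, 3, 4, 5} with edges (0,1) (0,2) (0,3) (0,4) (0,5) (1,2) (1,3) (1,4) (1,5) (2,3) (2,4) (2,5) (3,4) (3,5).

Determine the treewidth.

A width-4 tree decomposition is:
Bags: B1 = {0, 1, 2, 3, 5}  B2 = {0, 1, 2, 3, 4}
Tree: B1–B2
Each bag holds 5 vertices, so the decomposition has width 4, which upper-bounds the treewidth. For the lower bound, the 5 vertices {0, 1, 2, 3, 4} are pairwise adjacent, and any tree decomposition puts a clique entirely inside one bag — forcing width ≥ 4. Combining the bounds, tw(G) = 4.

4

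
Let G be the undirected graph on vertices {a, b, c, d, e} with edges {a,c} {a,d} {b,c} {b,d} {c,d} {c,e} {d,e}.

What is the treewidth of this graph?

2

A width-2 tree decomposition is:
Bags: B1 = {c, d, e}  B2 = {a, c, d}  B3 = {b, c, d}
Tree: B1–B2, B1–B3
Every bag has size at most 3, so the width is 3 − 1 = 2 and tw(G) ≤ 2. For the lower bound, the 3 vertices {c, d, e} are pairwise adjacent, and any tree decomposition puts a clique entirely inside one bag — forcing width ≥ 2. Therefore the treewidth is 2.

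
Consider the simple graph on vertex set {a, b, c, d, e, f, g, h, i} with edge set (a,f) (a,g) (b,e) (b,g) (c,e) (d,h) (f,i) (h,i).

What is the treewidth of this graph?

A width-1 tree decomposition is:
Bags: B1 = {d, h}  B2 = {h, i}  B3 = {f, i}  B4 = {a, f}  B5 = {a, g}  B6 = {b, g}  B7 = {b, e}  B8 = {c, e}
Tree: B1–B2, B2–B3, B3–B4, B4–B5, B5–B6, B6–B7, B7–B8
The largest bag has 2 vertices, giving width 1; this decomposition certifies tw(G) ≤ 1. G has an edge, so its treewidth is at least 1. The upper and lower bounds meet at 1, so that is the treewidth.

1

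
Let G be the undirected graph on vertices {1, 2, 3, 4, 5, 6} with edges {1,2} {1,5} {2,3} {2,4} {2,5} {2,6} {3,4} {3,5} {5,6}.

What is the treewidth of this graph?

A width-2 tree decomposition is:
Bags: B1 = {2, 5, 6}  B2 = {2, 3, 5}  B3 = {2, 3, 4}  B4 = {1, 2, 5}
Tree: B1–B2, B2–B3, B2–B4
The largest bag has 3 vertices, giving width 2; this decomposition certifies tw(G) ≤ 2. On the other hand G contains the 3-clique {2, 3, 4}. A clique must lie in a single bag of any decomposition, so no decomposition can have width below 2. Combining the bounds, tw(G) = 2.

2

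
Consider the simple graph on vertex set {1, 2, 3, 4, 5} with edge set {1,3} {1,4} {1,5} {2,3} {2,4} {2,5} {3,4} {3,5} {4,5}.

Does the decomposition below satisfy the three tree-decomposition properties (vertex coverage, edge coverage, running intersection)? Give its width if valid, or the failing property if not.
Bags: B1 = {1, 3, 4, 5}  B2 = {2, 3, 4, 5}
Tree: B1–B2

Checking the three conditions: (i) the bags cover all of {1, 2, 3, 4, 5}; (ii) for each edge, some bag contains both endpoints; (iii) the bags containing any fixed vertex form a subtree. All hold, so the decomposition is valid with width 4 − 1 = 3.

Yes; width 3.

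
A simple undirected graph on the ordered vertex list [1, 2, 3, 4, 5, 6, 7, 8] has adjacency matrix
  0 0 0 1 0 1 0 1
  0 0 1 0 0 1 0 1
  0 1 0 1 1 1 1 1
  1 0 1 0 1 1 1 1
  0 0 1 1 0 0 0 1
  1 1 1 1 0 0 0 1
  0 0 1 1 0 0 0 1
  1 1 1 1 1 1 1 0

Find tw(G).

3

A width-3 tree decomposition is:
Bags: B1 = {3, 4, 6, 8}  B2 = {2, 3, 6, 8}  B3 = {3, 4, 5, 8}  B4 = {3, 4, 7, 8}  B5 = {1, 4, 6, 8}
Tree: B1–B2, B1–B3, B1–B4, B1–B5
Each bag holds 4 vertices, so the decomposition has width 3, which upper-bounds the treewidth. Conversely, {1, 4, 6, 8} is a clique of size 4, and the vertices of any clique must share a bag in every tree decomposition; so some bag has ≥ 4 vertices and tw(G) ≥ 3. The upper and lower bounds meet at 3, so that is the treewidth.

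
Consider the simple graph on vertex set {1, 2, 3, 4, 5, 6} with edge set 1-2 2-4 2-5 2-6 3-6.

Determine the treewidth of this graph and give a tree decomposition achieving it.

Treewidth 1.
One such decomposition:
Bags: B1 = {2, 5}  B2 = {2, 6}  B3 = {1, 2}  B4 = {2, 4}  B5 = {3, 6}
Tree: B1–B2, B2–B3, B1–B4, B2–B5

Each bag holds 2 vertices, so the decomposition has width 1, which upper-bounds the treewidth. G has an edge, so its treewidth is at least 1. Therefore the treewidth is 1.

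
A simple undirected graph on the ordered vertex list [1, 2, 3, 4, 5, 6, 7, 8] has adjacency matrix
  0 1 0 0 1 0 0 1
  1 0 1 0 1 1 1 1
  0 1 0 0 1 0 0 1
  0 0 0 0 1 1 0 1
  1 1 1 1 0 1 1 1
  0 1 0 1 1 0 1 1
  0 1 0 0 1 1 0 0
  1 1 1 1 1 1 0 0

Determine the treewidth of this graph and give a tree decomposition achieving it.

Treewidth 3.
One optimal decomposition is:
Bags: B1 = {2, 5, 6, 8}  B2 = {1, 2, 5, 8}  B3 = {2, 3, 5, 8}  B4 = {2, 5, 6, 7}  B5 = {4, 5, 6, 8}
Tree: B1–B2, B2–B3, B1–B4, B1–B5

Every bag has size at most 4, so the width is 4 − 1 = 3 and tw(G) ≤ 3. Conversely, {1, 2, 5, 8} is a clique of size 4, and the vertices of any clique must share a bag in every tree decomposition; so some bag has ≥ 4 vertices and tw(G) ≥ 3. Hence tw(G) = 3 exactly.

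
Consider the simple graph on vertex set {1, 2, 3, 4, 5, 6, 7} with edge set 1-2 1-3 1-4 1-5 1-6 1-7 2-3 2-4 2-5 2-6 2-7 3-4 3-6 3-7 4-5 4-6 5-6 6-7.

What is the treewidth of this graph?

A width-4 tree decomposition is:
Bags: B1 = {1, 2, 4, 5, 6}  B2 = {1, 2, 3, 4, 6}  B3 = {1, 2, 3, 6, 7}
Tree: B1–B2, B2–B3
Each bag holds 5 vertices, so the decomposition has width 4, which upper-bounds the treewidth. Conversely, {1, 2, 3, 4, 6} is a clique of size 5, and the vertices of any clique must share a bag in every tree decomposition; so some bag has ≥ 5 vertices and tw(G) ≥ 4. Hence tw(G) = 4 exactly.

4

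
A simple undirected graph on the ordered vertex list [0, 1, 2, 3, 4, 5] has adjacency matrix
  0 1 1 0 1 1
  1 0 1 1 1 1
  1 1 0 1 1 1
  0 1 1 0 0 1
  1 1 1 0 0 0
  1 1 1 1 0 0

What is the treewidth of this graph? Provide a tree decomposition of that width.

Treewidth 3.
One such decomposition:
Bags: B1 = {0, 1, 2, 5}  B2 = {1, 2, 3, 5}  B3 = {0, 1, 2, 4}
Tree: B1–B2, B1–B3

Every bag has size at most 4, so the width is 4 − 1 = 3 and tw(G) ≤ 3. For the lower bound, the 4 vertices {0, 1, 2, 4} are pairwise adjacent, and any tree decomposition puts a clique entirely inside one bag — forcing width ≥ 3. Therefore the treewidth is 3.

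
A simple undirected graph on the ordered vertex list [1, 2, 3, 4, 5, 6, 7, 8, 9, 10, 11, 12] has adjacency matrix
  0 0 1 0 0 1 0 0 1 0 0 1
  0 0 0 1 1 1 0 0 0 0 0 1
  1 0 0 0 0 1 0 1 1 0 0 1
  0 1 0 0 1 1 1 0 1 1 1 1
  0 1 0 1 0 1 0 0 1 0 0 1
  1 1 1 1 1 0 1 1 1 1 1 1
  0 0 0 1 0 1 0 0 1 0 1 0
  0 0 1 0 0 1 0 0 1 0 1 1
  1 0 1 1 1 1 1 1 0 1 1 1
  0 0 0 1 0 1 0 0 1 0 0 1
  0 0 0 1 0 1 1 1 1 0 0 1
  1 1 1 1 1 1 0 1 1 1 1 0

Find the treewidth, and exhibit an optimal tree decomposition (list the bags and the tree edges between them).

Treewidth 4.
One optimal decomposition is:
Bags: B1 = {4, 6, 7, 9, 11}  B2 = {4, 6, 9, 11, 12}  B3 = {6, 8, 9, 11, 12}  B4 = {3, 6, 8, 9, 12}  B5 = {4, 5, 6, 9, 12}  B6 = {4, 6, 9, 10, 12}  B7 = {1, 3, 6, 9, 12}  B8 = {2, 4, 5, 6, 12}
Tree: B1–B2, B2–B3, B3–B4, B2–B5, B5–B6, B4–B7, B5–B8

Every bag has size at most 5, so the width is 5 − 1 = 4 and tw(G) ≤ 4. On the other hand G contains the 5-clique {3, 6, 8, 9, 12}. A clique must lie in a single bag of any decomposition, so no decomposition can have width below 4. Therefore the treewidth is 4.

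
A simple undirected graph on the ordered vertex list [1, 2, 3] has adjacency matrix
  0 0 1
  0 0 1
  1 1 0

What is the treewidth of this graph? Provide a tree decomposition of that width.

Each bag holds 2 vertices, so the decomposition has width 1, which upper-bounds the treewidth. G has an edge, so its treewidth is at least 1. Combining the bounds, tw(G) = 1.

Treewidth 1.
One such decomposition:
Bags: B1 = {2, 3}  B2 = {1, 3}
Tree: B1–B2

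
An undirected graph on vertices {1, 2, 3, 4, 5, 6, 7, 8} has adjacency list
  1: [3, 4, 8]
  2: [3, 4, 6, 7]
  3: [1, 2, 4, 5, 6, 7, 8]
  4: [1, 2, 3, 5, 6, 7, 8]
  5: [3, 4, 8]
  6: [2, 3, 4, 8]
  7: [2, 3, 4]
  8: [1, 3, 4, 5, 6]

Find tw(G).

A width-3 tree decomposition is:
Bags: B1 = {2, 3, 4, 6}  B2 = {3, 4, 6, 8}  B3 = {1, 3, 4, 8}  B4 = {3, 4, 5, 8}  B5 = {2, 3, 4, 7}
Tree: B1–B2, B2–B3, B3–B4, B1–B5
Each bag holds 4 vertices, so the decomposition has width 3, which upper-bounds the treewidth. For the lower bound, the 4 vertices {1, 3, 4, 8} are pairwise adjacent, and any tree decomposition puts a clique entirely inside one bag — forcing width ≥ 3. Therefore the treewidth is 3.

3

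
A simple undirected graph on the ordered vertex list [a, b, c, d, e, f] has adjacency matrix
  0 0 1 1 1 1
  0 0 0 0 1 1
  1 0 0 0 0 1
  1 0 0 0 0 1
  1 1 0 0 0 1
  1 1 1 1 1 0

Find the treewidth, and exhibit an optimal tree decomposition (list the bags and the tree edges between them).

Treewidth 2.
One such decomposition:
Bags: B1 = {a, e, f}  B2 = {a, d, f}  B3 = {b, e, f}  B4 = {a, c, f}
Tree: B1–B2, B1–B3, B1–B4

Every bag has size at most 3, so the width is 3 − 1 = 2 and tw(G) ≤ 2. For the lower bound, the 3 vertices {a, d, f} are pairwise adjacent, and any tree decomposition puts a clique entirely inside one bag — forcing width ≥ 2. Hence tw(G) = 2 exactly.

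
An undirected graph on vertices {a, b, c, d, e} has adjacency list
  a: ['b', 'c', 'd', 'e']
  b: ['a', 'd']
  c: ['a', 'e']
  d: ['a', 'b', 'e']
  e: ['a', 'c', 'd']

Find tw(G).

A width-2 tree decomposition is:
Bags: B1 = {a, c, e}  B2 = {a, d, e}  B3 = {a, b, d}
Tree: B1–B2, B2–B3
The largest bag has 3 vertices, giving width 2; this decomposition certifies tw(G) ≤ 2. On the other hand G contains the 3-clique {a, d, e}. A clique must lie in a single bag of any decomposition, so no decomposition can have width below 2. Therefore the treewidth is 2.

2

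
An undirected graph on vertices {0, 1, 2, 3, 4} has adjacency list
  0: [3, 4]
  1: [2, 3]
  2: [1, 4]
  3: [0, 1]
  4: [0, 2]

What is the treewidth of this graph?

A width-2 tree decomposition is:
Bags: B1 = {0, 3, 4}  B2 = {1, 3, 4}  B3 = {1, 2, 4}
Tree: B1–B2, B2–B3
Each bag holds 3 vertices, so the decomposition has width 2, which upper-bounds the treewidth. For the lower bound, G contains the cycle 4–0–3–1–2–4, so G is not a forest; only forests have treewidth ≤ 1, hence tw(G) ≥ 2. Combining the bounds, tw(G) = 2.

2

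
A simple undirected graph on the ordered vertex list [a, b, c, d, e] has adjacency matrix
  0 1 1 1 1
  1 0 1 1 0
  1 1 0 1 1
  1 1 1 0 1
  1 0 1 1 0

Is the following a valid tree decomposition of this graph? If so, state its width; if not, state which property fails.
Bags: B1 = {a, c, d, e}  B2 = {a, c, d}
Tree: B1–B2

A tree decomposition must satisfy three properties: every vertex lies in some bag; for every edge, both endpoints lie together in some bag; and for every vertex, the bags containing it form a connected subtree. Here vertex b appears in no bag, so the decomposition is invalid.

No — vertex b appears in no bag.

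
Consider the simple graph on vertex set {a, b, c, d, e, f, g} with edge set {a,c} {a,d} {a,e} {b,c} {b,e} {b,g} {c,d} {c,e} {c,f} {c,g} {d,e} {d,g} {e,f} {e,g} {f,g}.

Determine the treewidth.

3

A width-3 tree decomposition is:
Bags: B1 = {c, e, f, g}  B2 = {c, d, e, g}  B3 = {a, c, d, e}  B4 = {b, c, e, g}
Tree: B1–B2, B2–B3, B1–B4
Every bag has size at most 4, so the width is 4 − 1 = 3 and tw(G) ≤ 3. On the other hand G contains the 4-clique {c, d, e, g}. A clique must lie in a single bag of any decomposition, so no decomposition can have width below 3. Therefore the treewidth is 3.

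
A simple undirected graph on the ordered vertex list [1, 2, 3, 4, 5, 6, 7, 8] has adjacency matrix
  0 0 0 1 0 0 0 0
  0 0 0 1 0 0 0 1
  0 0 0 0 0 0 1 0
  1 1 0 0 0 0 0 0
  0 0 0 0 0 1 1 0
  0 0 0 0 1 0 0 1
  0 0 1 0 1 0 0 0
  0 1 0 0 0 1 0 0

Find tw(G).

A width-1 tree decomposition is:
Bags: B1 = {1, 4}  B2 = {2, 4}  B3 = {2, 8}  B4 = {6, 8}  B5 = {5, 6}  B6 = {5, 7}  B7 = {3, 7}
Tree: B1–B2, B2–B3, B3–B4, B4–B5, B5–B6, B6–B7
The largest bag has 2 vertices, giving width 1; this decomposition certifies tw(G) ≤ 1. Any graph with an edge has treewidth ≥ 1, and G has the edge 1–4. Combining the bounds, tw(G) = 1.

1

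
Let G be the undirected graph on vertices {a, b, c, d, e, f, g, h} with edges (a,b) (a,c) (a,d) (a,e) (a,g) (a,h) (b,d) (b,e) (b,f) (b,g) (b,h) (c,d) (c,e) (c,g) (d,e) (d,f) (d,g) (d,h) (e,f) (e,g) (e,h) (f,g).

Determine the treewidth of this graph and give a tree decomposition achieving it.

Every bag has size at most 5, so the width is 5 − 1 = 4 and tw(G) ≤ 4. Conversely, {b, d, e, f, g} is a clique of size 5, and the vertices of any clique must share a bag in every tree decomposition; so some bag has ≥ 5 vertices and tw(G) ≥ 4. Therefore the treewidth is 4.

Treewidth 4.
Bags: B1 = {a, b, d, e, g}  B2 = {a, b, d, e, h}  B3 = {a, c, d, e, g}  B4 = {b, d, e, f, g}
Tree: B1–B2, B1–B3, B1–B4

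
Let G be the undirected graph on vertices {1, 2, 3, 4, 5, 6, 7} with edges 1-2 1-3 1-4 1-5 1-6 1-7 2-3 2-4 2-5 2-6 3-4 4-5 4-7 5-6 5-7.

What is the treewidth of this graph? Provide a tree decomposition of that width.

Each bag holds 4 vertices, so the decomposition has width 3, which upper-bounds the treewidth. For the lower bound, the 4 vertices {1, 2, 3, 4} are pairwise adjacent, and any tree decomposition puts a clique entirely inside one bag — forcing width ≥ 3. Therefore the treewidth is 3.

Treewidth 3.
One optimal decomposition is:
Bags: B1 = {1, 2, 3, 4}  B2 = {1, 2, 4, 5}  B3 = {1, 4, 5, 7}  B4 = {1, 2, 5, 6}
Tree: B1–B2, B2–B3, B2–B4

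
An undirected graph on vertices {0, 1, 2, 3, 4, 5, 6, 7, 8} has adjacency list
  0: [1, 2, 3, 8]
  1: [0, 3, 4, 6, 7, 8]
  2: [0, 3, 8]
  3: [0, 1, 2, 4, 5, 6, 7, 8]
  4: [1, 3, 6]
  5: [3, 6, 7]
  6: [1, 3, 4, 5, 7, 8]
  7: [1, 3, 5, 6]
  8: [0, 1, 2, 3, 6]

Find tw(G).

A width-3 tree decomposition is:
Bags: B1 = {0, 2, 3, 8}  B2 = {0, 1, 3, 8}  B3 = {1, 3, 6, 8}  B4 = {1, 3, 6, 7}  B5 = {3, 5, 6, 7}  B6 = {1, 3, 4, 6}
Tree: B1–B2, B2–B3, B3–B4, B4–B5, B4–B6
The largest bag has 4 vertices, giving width 3; this decomposition certifies tw(G) ≤ 3. Conversely, {0, 1, 3, 8} is a clique of size 4, and the vertices of any clique must share a bag in every tree decomposition; so some bag has ≥ 4 vertices and tw(G) ≥ 3. Combining the bounds, tw(G) = 3.

3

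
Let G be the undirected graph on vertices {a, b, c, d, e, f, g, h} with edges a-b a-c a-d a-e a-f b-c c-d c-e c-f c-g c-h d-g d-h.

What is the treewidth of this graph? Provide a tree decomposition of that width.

Each bag holds 3 vertices, so the decomposition has width 2, which upper-bounds the treewidth. On the other hand G contains the 3-clique {c, d, g}. A clique must lie in a single bag of any decomposition, so no decomposition can have width below 2. Hence tw(G) = 2 exactly.

Treewidth 2.
One optimal decomposition is:
Bags: B1 = {c, d, h}  B2 = {a, c, d}  B3 = {a, b, c}  B4 = {c, d, g}  B5 = {a, c, e}  B6 = {a, c, f}
Tree: B1–B2, B2–B3, B1–B4, B3–B5, B5–B6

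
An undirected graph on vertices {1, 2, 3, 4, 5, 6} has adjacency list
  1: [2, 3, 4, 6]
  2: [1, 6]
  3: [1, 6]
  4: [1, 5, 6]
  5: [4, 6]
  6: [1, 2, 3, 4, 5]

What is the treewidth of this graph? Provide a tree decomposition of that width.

Treewidth 2.
Bags: B1 = {1, 3, 6}  B2 = {1, 4, 6}  B3 = {1, 2, 6}  B4 = {4, 5, 6}
Tree: B1–B2, B2–B3, B2–B4

Each bag holds 3 vertices, so the decomposition has width 2, which upper-bounds the treewidth. Conversely, {1, 2, 6} is a clique of size 3, and the vertices of any clique must share a bag in every tree decomposition; so some bag has ≥ 3 vertices and tw(G) ≥ 2. Therefore the treewidth is 2.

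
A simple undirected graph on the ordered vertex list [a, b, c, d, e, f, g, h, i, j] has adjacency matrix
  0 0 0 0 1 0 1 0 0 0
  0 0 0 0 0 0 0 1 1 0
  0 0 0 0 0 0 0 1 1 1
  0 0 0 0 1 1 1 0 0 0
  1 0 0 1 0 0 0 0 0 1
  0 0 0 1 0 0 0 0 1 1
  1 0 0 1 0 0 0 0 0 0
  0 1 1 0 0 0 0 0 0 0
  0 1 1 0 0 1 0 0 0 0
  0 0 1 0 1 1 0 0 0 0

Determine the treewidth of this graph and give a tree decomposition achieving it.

Treewidth 2.
Bags: B1 = {b, h, i}  B2 = {c, h, i}  B3 = {c, f, i}  B4 = {c, f, j}  B5 = {d, f, j}  B6 = {d, e, j}  B7 = {d, e, g}  B8 = {a, e, g}
Tree: B1–B2, B2–B3, B3–B4, B4–B5, B5–B6, B6–B7, B7–B8

The largest bag has 3 vertices, giving width 2; this decomposition certifies tw(G) ≤ 2. Since b–h–c–i–b is a cycle in G, G is not acyclic. Forests are exactly the graphs of treewidth ≤ 1, so tw(G) ≥ 2. Combining the bounds, tw(G) = 2.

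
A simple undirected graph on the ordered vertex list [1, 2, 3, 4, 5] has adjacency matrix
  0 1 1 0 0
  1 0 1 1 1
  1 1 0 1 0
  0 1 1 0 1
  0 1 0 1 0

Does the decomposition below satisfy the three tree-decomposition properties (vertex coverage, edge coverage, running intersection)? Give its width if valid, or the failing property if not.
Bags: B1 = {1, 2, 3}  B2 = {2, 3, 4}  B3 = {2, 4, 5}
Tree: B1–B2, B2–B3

Yes; width 2.

Every vertex of G appears in some bag (union = {1, 2, 3, 4, 5}); every edge is covered by a bag; and for each vertex v the set of bags containing v is connected in the bag tree. The decomposition is therefore valid. The largest bag has 3 vertices, so the width is 2.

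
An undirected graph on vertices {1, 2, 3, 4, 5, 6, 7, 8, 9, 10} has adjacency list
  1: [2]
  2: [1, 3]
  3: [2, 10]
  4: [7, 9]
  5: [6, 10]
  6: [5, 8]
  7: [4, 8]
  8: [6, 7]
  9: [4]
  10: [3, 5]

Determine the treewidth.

A width-1 tree decomposition is:
Bags: B1 = {4, 9}  B2 = {4, 7}  B3 = {7, 8}  B4 = {6, 8}  B5 = {5, 6}  B6 = {5, 10}  B7 = {3, 10}  B8 = {2, 3}  B9 = {1, 2}
Tree: B1–B2, B2–B3, B3–B4, B4–B5, B5–B6, B6–B7, B7–B8, B8–B9
The largest bag has 2 vertices, giving width 1; this decomposition certifies tw(G) ≤ 1. G has an edge, so its treewidth is at least 1. The upper and lower bounds meet at 1, so that is the treewidth.

1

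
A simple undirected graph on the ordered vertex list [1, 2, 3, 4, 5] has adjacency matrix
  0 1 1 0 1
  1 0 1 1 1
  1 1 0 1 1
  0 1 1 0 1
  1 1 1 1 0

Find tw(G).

3

A width-3 tree decomposition is:
Bags: B1 = {1, 2, 3, 5}  B2 = {2, 3, 4, 5}
Tree: B1–B2
The largest bag has 4 vertices, giving width 3; this decomposition certifies tw(G) ≤ 3. For the lower bound, the 4 vertices {1, 2, 3, 5} are pairwise adjacent, and any tree decomposition puts a clique entirely inside one bag — forcing width ≥ 3. Combining the bounds, tw(G) = 3.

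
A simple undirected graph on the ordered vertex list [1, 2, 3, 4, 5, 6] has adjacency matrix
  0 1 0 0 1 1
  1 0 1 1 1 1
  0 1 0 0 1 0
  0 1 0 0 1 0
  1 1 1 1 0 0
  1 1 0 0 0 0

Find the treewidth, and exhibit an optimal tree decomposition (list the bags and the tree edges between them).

Treewidth 2.
One optimal decomposition is:
Bags: B1 = {2, 3, 5}  B2 = {1, 2, 5}  B3 = {1, 2, 6}  B4 = {2, 4, 5}
Tree: B1–B2, B2–B3, B2–B4

Every bag has size at most 3, so the width is 3 − 1 = 2 and tw(G) ≤ 2. For the lower bound, the 3 vertices {1, 2, 5} are pairwise adjacent, and any tree decomposition puts a clique entirely inside one bag — forcing width ≥ 2. Hence tw(G) = 2 exactly.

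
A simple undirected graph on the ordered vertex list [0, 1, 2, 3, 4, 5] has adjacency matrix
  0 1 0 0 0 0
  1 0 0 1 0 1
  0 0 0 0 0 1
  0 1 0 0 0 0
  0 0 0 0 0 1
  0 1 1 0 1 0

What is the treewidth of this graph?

A width-1 tree decomposition is:
Bags: B1 = {1, 5}  B2 = {4, 5}  B3 = {2, 5}  B4 = {1, 3}  B5 = {0, 1}
Tree: B1–B2, B2–B3, B1–B4, B4–B5
Each bag holds 2 vertices, so the decomposition has width 1, which upper-bounds the treewidth. G has an edge, so its treewidth is at least 1. Therefore the treewidth is 1.

1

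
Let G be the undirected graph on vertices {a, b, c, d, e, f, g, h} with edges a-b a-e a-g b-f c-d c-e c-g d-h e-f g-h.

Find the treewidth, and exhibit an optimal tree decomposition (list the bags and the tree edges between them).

The largest bag has 3 vertices, giving width 2; this decomposition certifies tw(G) ≤ 2. The edges d–h–g–c–d form a cycle, so G is not a tree and its treewidth is at least 2. Therefore the treewidth is 2.

Treewidth 2.
One optimal decomposition is:
Bags: B1 = {c, d, h}  B2 = {c, g, h}  B3 = {c, e, g}  B4 = {a, e, g}  B5 = {a, e, f}  B6 = {a, b, f}
Tree: B1–B2, B2–B3, B3–B4, B4–B5, B5–B6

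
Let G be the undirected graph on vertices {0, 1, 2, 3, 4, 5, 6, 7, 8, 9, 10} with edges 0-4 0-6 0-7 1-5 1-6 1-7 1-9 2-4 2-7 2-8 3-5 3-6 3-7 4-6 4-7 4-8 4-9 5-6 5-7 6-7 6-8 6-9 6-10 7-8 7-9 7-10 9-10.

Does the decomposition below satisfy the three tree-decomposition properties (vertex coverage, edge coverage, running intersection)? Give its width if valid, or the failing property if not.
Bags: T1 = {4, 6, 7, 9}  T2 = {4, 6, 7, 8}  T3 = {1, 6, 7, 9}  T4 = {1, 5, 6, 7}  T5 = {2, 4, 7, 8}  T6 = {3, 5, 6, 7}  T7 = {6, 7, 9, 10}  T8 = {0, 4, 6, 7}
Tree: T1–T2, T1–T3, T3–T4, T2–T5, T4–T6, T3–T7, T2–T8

Checking the three conditions: (i) the bags cover all of {0, 1, 2, 3, 4, 5, 6, 7, 8, 9, 10}; (ii) for each edge, some bag contains both endpoints; (iii) the bags containing any fixed vertex form a subtree. All hold, so the decomposition is valid with width 4 − 1 = 3.

Yes; width 3.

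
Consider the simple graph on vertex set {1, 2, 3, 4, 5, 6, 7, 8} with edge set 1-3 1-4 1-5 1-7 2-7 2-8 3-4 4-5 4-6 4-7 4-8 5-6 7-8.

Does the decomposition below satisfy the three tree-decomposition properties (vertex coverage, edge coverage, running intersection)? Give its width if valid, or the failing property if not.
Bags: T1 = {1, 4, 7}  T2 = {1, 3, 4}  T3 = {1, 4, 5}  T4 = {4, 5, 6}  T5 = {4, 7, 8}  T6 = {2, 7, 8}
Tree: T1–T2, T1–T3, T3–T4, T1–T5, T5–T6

Yes; width 2.

Checking the three conditions: (i) the bags cover all of {1, 2, 3, 4, 5, 6, 7, 8}; (ii) for each edge, some bag contains both endpoints; (iii) the bags containing any fixed vertex form a subtree. All hold, so the decomposition is valid with width 3 − 1 = 2.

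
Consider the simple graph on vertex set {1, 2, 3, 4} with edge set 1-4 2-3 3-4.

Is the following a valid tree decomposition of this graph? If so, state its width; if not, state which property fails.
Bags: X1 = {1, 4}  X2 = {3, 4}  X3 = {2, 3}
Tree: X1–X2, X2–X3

Every vertex of G appears in some bag (union = {1, 2, 3, 4}); every edge is covered by a bag; and for each vertex v the set of bags containing v is connected in the bag tree. The decomposition is therefore valid. The largest bag has 2 vertices, so the width is 1.

Yes; width 1.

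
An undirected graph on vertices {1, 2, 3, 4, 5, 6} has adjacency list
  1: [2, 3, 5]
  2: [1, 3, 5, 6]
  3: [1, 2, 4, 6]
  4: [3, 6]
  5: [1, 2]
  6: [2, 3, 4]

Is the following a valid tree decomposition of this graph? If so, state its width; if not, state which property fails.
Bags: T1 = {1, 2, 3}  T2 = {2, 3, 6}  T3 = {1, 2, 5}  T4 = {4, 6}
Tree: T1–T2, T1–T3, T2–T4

No — edge (3,4) lies in no bag.

A tree decomposition must satisfy three properties: every vertex lies in some bag; for every edge, both endpoints lie together in some bag; and for every vertex, the bags containing it form a connected subtree. Here edge (3,4) lies in no bag, so the decomposition is invalid.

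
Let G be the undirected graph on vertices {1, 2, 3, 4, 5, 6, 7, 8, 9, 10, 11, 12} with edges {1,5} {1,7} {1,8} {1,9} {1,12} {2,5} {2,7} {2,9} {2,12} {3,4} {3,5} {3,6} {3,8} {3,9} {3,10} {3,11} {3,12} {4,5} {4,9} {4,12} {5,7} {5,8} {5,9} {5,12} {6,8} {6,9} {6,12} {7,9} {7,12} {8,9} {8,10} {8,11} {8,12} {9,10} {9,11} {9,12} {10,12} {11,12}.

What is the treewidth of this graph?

A width-4 tree decomposition is:
Bags: B1 = {3, 4, 5, 9, 12}  B2 = {3, 5, 8, 9, 12}  B3 = {1, 5, 8, 9, 12}  B4 = {3, 6, 8, 9, 12}  B5 = {1, 5, 7, 9, 12}  B6 = {3, 8, 9, 11, 12}  B7 = {2, 5, 7, 9, 12}  B8 = {3, 8, 9, 10, 12}
Tree: B1–B2, B2–B3, B2–B4, B3–B5, B4–B6, B5–B7, B6–B8
Every bag has size at most 5, so the width is 5 − 1 = 4 and tw(G) ≤ 4. On the other hand G contains the 5-clique {1, 5, 8, 9, 12}. A clique must lie in a single bag of any decomposition, so no decomposition can have width below 4. Combining the bounds, tw(G) = 4.

4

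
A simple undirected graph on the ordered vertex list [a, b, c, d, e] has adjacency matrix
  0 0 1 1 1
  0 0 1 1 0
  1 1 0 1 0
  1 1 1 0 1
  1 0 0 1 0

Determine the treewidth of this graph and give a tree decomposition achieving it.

Each bag holds 3 vertices, so the decomposition has width 2, which upper-bounds the treewidth. Conversely, {a, d, e} is a clique of size 3, and the vertices of any clique must share a bag in every tree decomposition; so some bag has ≥ 3 vertices and tw(G) ≥ 2. Hence tw(G) = 2 exactly.

Treewidth 2.
Bags: B1 = {a, d, e}  B2 = {a, c, d}  B3 = {b, c, d}
Tree: B1–B2, B2–B3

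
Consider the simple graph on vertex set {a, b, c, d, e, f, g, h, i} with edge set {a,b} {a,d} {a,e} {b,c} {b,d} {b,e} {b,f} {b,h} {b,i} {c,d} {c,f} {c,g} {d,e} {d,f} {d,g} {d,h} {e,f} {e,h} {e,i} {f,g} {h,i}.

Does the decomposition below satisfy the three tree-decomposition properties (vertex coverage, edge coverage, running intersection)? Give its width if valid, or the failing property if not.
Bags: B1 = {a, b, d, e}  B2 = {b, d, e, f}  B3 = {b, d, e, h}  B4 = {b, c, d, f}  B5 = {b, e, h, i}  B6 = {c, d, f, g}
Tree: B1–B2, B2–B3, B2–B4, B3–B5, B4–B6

Checking the three conditions: (i) the bags cover all of {a, b, c, d, e, f, g, h, i}; (ii) for each edge, some bag contains both endpoints; (iii) the bags containing any fixed vertex form a subtree. All hold, so the decomposition is valid with width 4 − 1 = 3.

Yes; width 3.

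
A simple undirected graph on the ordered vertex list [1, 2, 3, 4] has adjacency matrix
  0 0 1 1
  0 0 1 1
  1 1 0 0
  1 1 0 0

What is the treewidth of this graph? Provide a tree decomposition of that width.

Every bag has size at most 3, so the width is 3 − 1 = 2 and tw(G) ≤ 2. Since 1–4–2–3–1 is a cycle in G, G is not acyclic. Forests are exactly the graphs of treewidth ≤ 1, so tw(G) ≥ 2. Combining the bounds, tw(G) = 2.

Treewidth 2.
One such decomposition:
Bags: B1 = {1, 2, 4}  B2 = {1, 2, 3}
Tree: B1–B2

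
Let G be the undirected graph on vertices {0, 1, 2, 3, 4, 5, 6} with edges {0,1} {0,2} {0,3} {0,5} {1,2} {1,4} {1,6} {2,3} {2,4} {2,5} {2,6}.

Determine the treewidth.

2

A width-2 tree decomposition is:
Bags: B1 = {0, 2, 5}  B2 = {0, 2, 3}  B3 = {0, 1, 2}  B4 = {1, 2, 4}  B5 = {1, 2, 6}
Tree: B1–B2, B1–B3, B3–B4, B4–B5
Each bag holds 3 vertices, so the decomposition has width 2, which upper-bounds the treewidth. On the other hand G contains the 3-clique {0, 1, 2}. A clique must lie in a single bag of any decomposition, so no decomposition can have width below 2. Hence tw(G) = 2 exactly.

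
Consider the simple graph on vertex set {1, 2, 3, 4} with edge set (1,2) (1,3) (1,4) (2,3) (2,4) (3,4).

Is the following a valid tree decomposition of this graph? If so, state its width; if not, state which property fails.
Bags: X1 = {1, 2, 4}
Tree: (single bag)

No — vertex 3 appears in no bag.

A tree decomposition must satisfy three properties: every vertex lies in some bag; for every edge, both endpoints lie together in some bag; and for every vertex, the bags containing it form a connected subtree. Here vertex 3 appears in no bag, so the decomposition is invalid.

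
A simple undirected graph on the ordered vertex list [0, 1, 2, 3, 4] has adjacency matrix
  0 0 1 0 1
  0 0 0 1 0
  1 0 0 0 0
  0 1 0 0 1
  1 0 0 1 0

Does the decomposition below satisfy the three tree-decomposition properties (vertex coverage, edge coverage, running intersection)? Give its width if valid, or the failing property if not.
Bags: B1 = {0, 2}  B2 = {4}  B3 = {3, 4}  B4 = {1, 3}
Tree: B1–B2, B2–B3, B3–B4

No — edge (0,4) lies in no bag.

A tree decomposition must satisfy three properties: every vertex lies in some bag; for every edge, both endpoints lie together in some bag; and for every vertex, the bags containing it form a connected subtree. Here edge (0,4) lies in no bag, so the decomposition is invalid.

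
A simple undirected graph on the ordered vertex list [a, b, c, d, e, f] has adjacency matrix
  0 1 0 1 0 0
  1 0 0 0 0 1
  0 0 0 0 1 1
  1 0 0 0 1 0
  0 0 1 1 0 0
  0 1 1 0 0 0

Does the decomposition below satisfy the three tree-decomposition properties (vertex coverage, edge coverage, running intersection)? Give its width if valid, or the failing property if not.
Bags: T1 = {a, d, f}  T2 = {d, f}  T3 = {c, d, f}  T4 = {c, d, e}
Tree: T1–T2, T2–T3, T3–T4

A tree decomposition must satisfy three properties: every vertex lies in some bag; for every edge, both endpoints lie together in some bag; and for every vertex, the bags containing it form a connected subtree. Here vertex b appears in no bag, so the decomposition is invalid.

No — vertex b appears in no bag.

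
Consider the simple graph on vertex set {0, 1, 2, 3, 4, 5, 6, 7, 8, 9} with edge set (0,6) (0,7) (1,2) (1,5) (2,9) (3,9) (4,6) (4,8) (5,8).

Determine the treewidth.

A width-1 tree decomposition is:
Bags: B1 = {0, 7}  B2 = {0, 6}  B3 = {4, 6}  B4 = {4, 8}  B5 = {5, 8}  B6 = {1, 5}  B7 = {1, 2}  B8 = {2, 9}  B9 = {3, 9}
Tree: B1–B2, B2–B3, B3–B4, B4–B5, B5–B6, B6–B7, B7–B8, B8–B9
Every bag has size at most 2, so the width is 2 − 1 = 1 and tw(G) ≤ 1. Any graph with an edge has treewidth ≥ 1, and G has the edge 7–0. The upper and lower bounds meet at 1, so that is the treewidth.

1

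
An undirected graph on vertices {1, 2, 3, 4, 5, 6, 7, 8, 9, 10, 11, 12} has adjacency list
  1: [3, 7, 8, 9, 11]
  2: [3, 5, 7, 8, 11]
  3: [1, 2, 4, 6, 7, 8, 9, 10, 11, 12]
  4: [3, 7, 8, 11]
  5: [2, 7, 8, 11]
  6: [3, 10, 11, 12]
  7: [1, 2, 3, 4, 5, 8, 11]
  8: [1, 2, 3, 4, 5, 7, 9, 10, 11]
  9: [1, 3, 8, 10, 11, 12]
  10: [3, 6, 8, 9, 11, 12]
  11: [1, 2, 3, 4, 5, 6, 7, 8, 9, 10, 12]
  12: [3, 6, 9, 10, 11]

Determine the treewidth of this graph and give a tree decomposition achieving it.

Every bag has size at most 5, so the width is 5 − 1 = 4 and tw(G) ≤ 4. For the lower bound, the 5 vertices {1, 3, 8, 9, 11} are pairwise adjacent, and any tree decomposition puts a clique entirely inside one bag — forcing width ≥ 4. Combining the bounds, tw(G) = 4.

Treewidth 4.
One such decomposition:
Bags: B1 = {1, 3, 7, 8, 11}  B2 = {1, 3, 8, 9, 11}  B3 = {3, 4, 7, 8, 11}  B4 = {3, 8, 9, 10, 11}  B5 = {2, 3, 7, 8, 11}  B6 = {2, 5, 7, 8, 11}  B7 = {3, 9, 10, 11, 12}  B8 = {3, 6, 10, 11, 12}
Tree: B1–B2, B1–B3, B2–B4, B1–B5, B5–B6, B4–B7, B7–B8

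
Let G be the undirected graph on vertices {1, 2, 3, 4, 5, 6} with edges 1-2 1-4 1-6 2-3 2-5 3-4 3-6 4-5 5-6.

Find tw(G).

A width-3 tree decomposition is:
Bags: B1 = {2, 3, 4, 6}  B2 = {1, 2, 4, 6}  B3 = {2, 4, 5, 6}
Tree: B1–B2, B2–B3
Each bag holds 4 vertices, so the decomposition has width 3, which upper-bounds the treewidth. For the lower bound: the 4 vertex sets {3,4}, {1,6}, {2}, {5} are disjoint, each induces a connected subgraph, and every pair is joined by at least one edge of G. Contracting each set to a single vertex therefore yields K_{4} as a minor, and since treewidth is minor-monotone, tw(G) ≥ tw(K_{4}) = 3. Therefore the treewidth is 3.

3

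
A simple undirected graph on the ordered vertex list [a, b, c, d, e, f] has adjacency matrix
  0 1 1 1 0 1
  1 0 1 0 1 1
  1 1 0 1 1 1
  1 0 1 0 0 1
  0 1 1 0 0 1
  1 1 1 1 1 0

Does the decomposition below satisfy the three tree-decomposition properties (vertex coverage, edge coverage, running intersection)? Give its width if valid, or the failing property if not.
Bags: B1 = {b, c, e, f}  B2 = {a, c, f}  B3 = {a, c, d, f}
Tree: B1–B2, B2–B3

A tree decomposition must satisfy three properties: every vertex lies in some bag; for every edge, both endpoints lie together in some bag; and for every vertex, the bags containing it form a connected subtree. Here edge (b,a) lies in no bag, so the decomposition is invalid.

No — edge (b,a) lies in no bag.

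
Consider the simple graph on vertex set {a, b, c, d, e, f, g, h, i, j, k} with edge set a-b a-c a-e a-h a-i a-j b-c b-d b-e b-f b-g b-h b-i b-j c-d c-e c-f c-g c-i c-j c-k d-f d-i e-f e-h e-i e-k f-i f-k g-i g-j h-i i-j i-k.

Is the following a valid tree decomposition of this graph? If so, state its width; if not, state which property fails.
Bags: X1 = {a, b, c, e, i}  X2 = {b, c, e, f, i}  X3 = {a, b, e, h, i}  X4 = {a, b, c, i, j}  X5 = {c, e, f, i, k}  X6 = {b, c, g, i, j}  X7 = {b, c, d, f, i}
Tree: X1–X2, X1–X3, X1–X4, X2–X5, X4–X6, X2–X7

Yes; width 4.

Every vertex of G appears in some bag (union = {a, b, c, d, e, f, g, h, i, j, k}); every edge is covered by a bag; and for each vertex v the set of bags containing v is connected in the bag tree. The decomposition is therefore valid. The largest bag has 5 vertices, so the width is 4.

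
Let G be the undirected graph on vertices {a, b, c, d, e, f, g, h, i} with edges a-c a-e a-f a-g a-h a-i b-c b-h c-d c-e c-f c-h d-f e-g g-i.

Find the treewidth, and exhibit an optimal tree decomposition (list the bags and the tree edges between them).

Treewidth 2.
Bags: B1 = {a, g, i}  B2 = {a, e, g}  B3 = {a, c, e}  B4 = {a, c, h}  B5 = {a, c, f}  B6 = {b, c, h}  B7 = {c, d, f}
Tree: B1–B2, B2–B3, B3–B4, B3–B5, B4–B6, B5–B7

Each bag holds 3 vertices, so the decomposition has width 2, which upper-bounds the treewidth. On the other hand G contains the 3-clique {a, e, g}. A clique must lie in a single bag of any decomposition, so no decomposition can have width below 2. The upper and lower bounds meet at 2, so that is the treewidth.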